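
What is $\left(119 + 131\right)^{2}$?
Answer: $62500$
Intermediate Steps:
$\left(119 + 131\right)^{2} = 250^{2} = 62500$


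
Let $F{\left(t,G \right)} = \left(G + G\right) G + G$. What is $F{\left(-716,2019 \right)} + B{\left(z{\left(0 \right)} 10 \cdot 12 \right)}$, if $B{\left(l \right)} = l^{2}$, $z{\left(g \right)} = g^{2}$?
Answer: $8154741$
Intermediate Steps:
$F{\left(t,G \right)} = G + 2 G^{2}$ ($F{\left(t,G \right)} = 2 G G + G = 2 G^{2} + G = G + 2 G^{2}$)
$F{\left(-716,2019 \right)} + B{\left(z{\left(0 \right)} 10 \cdot 12 \right)} = 2019 \left(1 + 2 \cdot 2019\right) + \left(0^{2} \cdot 10 \cdot 12\right)^{2} = 2019 \left(1 + 4038\right) + \left(0 \cdot 10 \cdot 12\right)^{2} = 2019 \cdot 4039 + \left(0 \cdot 12\right)^{2} = 8154741 + 0^{2} = 8154741 + 0 = 8154741$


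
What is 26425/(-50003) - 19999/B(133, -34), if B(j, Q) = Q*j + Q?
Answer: 879617697/227813668 ≈ 3.8611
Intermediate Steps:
B(j, Q) = Q + Q*j
26425/(-50003) - 19999/B(133, -34) = 26425/(-50003) - 19999*(-1/(34*(1 + 133))) = 26425*(-1/50003) - 19999/((-34*134)) = -26425/50003 - 19999/(-4556) = -26425/50003 - 19999*(-1/4556) = -26425/50003 + 19999/4556 = 879617697/227813668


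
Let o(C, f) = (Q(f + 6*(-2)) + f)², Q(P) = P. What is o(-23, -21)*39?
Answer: 113724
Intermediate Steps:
o(C, f) = (-12 + 2*f)² (o(C, f) = ((f + 6*(-2)) + f)² = ((f - 12) + f)² = ((-12 + f) + f)² = (-12 + 2*f)²)
o(-23, -21)*39 = (4*(-6 - 21)²)*39 = (4*(-27)²)*39 = (4*729)*39 = 2916*39 = 113724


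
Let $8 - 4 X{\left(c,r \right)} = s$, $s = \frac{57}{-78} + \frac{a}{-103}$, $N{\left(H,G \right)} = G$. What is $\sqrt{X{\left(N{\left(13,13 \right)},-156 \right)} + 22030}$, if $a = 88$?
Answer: $\frac{31 \sqrt{657687342}}{5356} \approx 148.43$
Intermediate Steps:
$s = - \frac{4245}{2678}$ ($s = \frac{57}{-78} + \frac{88}{-103} = 57 \left(- \frac{1}{78}\right) + 88 \left(- \frac{1}{103}\right) = - \frac{19}{26} - \frac{88}{103} = - \frac{4245}{2678} \approx -1.5851$)
$X{\left(c,r \right)} = \frac{25669}{10712}$ ($X{\left(c,r \right)} = 2 - - \frac{4245}{10712} = 2 + \frac{4245}{10712} = \frac{25669}{10712}$)
$\sqrt{X{\left(N{\left(13,13 \right)},-156 \right)} + 22030} = \sqrt{\frac{25669}{10712} + 22030} = \sqrt{\frac{236011029}{10712}} = \frac{31 \sqrt{657687342}}{5356}$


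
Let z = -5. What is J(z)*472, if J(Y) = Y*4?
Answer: -9440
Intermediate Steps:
J(Y) = 4*Y
J(z)*472 = (4*(-5))*472 = -20*472 = -9440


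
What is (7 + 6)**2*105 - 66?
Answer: 17679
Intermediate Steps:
(7 + 6)**2*105 - 66 = 13**2*105 - 66 = 169*105 - 66 = 17745 - 66 = 17679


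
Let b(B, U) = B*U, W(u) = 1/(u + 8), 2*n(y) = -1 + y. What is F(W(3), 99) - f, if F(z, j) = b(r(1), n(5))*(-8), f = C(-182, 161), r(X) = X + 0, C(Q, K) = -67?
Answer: 51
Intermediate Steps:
r(X) = X
n(y) = -1/2 + y/2 (n(y) = (-1 + y)/2 = -1/2 + y/2)
W(u) = 1/(8 + u)
f = -67
F(z, j) = -16 (F(z, j) = (1*(-1/2 + (1/2)*5))*(-8) = (1*(-1/2 + 5/2))*(-8) = (1*2)*(-8) = 2*(-8) = -16)
F(W(3), 99) - f = -16 - 1*(-67) = -16 + 67 = 51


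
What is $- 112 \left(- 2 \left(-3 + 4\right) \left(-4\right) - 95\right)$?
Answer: $9744$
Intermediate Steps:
$- 112 \left(- 2 \left(-3 + 4\right) \left(-4\right) - 95\right) = - 112 \left(\left(-2\right) 1 \left(-4\right) - 95\right) = - 112 \left(\left(-2\right) \left(-4\right) - 95\right) = - 112 \left(8 - 95\right) = \left(-112\right) \left(-87\right) = 9744$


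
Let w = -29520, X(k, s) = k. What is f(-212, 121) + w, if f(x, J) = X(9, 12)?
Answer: -29511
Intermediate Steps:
f(x, J) = 9
f(-212, 121) + w = 9 - 29520 = -29511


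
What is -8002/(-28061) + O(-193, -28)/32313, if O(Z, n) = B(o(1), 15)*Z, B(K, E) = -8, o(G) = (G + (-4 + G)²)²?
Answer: 301894810/906735093 ≈ 0.33295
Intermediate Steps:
O(Z, n) = -8*Z
-8002/(-28061) + O(-193, -28)/32313 = -8002/(-28061) - 8*(-193)/32313 = -8002*(-1/28061) + 1544*(1/32313) = 8002/28061 + 1544/32313 = 301894810/906735093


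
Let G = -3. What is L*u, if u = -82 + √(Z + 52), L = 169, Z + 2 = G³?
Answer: -13858 + 169*√23 ≈ -13048.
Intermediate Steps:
Z = -29 (Z = -2 + (-3)³ = -2 - 27 = -29)
u = -82 + √23 (u = -82 + √(-29 + 52) = -82 + √23 ≈ -77.204)
L*u = 169*(-82 + √23) = -13858 + 169*√23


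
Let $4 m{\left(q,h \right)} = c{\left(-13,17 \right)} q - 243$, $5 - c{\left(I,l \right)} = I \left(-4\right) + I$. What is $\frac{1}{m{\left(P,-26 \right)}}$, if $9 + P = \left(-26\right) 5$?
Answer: $\frac{4}{4483} \approx 0.00089226$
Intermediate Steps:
$P = -139$ ($P = -9 - 130 = -139$)
$c{\left(I,l \right)} = 5 + 3 I$ ($c{\left(I,l \right)} = 5 - \left(I \left(-4\right) + I\right) = 5 - \left(- 4 I + I\right) = 5 - - 3 I = 5 + 3 I$)
$m{\left(q,h \right)} = - \frac{243}{4} - \frac{17 q}{2}$ ($m{\left(q,h \right)} = \frac{\left(5 + 3 \left(-13\right)\right) q - 243}{4} = \frac{\left(5 - 39\right) q - 243}{4} = \frac{- 34 q - 243}{4} = \frac{-243 - 34 q}{4} = - \frac{243}{4} - \frac{17 q}{2}$)
$\frac{1}{m{\left(P,-26 \right)}} = \frac{1}{- \frac{243}{4} - - \frac{2363}{2}} = \frac{1}{- \frac{243}{4} + \frac{2363}{2}} = \frac{1}{\frac{4483}{4}} = \frac{4}{4483}$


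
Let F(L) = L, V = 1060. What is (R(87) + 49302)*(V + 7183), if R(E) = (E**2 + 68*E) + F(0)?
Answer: 517553241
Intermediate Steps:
R(E) = E**2 + 68*E (R(E) = (E**2 + 68*E) + 0 = E**2 + 68*E)
(R(87) + 49302)*(V + 7183) = (87*(68 + 87) + 49302)*(1060 + 7183) = (87*155 + 49302)*8243 = (13485 + 49302)*8243 = 62787*8243 = 517553241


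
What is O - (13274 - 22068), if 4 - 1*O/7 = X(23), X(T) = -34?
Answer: 9060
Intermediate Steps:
O = 266 (O = 28 - 7*(-34) = 28 + 238 = 266)
O - (13274 - 22068) = 266 - (13274 - 22068) = 266 - 1*(-8794) = 266 + 8794 = 9060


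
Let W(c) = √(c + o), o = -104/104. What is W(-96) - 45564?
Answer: -45564 + I*√97 ≈ -45564.0 + 9.8489*I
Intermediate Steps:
o = -1 (o = -104*1/104 = -1)
W(c) = √(-1 + c) (W(c) = √(c - 1) = √(-1 + c))
W(-96) - 45564 = √(-1 - 96) - 45564 = √(-97) - 45564 = I*√97 - 45564 = -45564 + I*√97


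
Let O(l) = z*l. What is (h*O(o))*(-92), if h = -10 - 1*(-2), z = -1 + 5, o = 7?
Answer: 20608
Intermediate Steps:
z = 4
h = -8 (h = -10 + 2 = -8)
O(l) = 4*l
(h*O(o))*(-92) = -32*7*(-92) = -8*28*(-92) = -224*(-92) = 20608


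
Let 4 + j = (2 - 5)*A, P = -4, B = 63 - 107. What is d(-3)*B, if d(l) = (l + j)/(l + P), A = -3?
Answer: 88/7 ≈ 12.571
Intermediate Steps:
B = -44
j = 5 (j = -4 + (2 - 5)*(-3) = -4 - 3*(-3) = -4 + 9 = 5)
d(l) = (5 + l)/(-4 + l) (d(l) = (l + 5)/(l - 4) = (5 + l)/(-4 + l))
d(-3)*B = ((5 - 3)/(-4 - 3))*(-44) = (2/(-7))*(-44) = -⅐*2*(-44) = -2/7*(-44) = 88/7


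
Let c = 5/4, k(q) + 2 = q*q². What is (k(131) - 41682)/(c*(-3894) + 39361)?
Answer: 4412814/68987 ≈ 63.966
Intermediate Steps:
k(q) = -2 + q³ (k(q) = -2 + q*q² = -2 + q³)
c = 5/4 (c = 5*(¼) = 5/4 ≈ 1.2500)
(k(131) - 41682)/(c*(-3894) + 39361) = ((-2 + 131³) - 41682)/((5/4)*(-3894) + 39361) = ((-2 + 2248091) - 41682)/(-9735/2 + 39361) = (2248089 - 41682)/(68987/2) = 2206407*(2/68987) = 4412814/68987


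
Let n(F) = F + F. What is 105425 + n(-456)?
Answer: 104513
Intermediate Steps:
n(F) = 2*F
105425 + n(-456) = 105425 + 2*(-456) = 105425 - 912 = 104513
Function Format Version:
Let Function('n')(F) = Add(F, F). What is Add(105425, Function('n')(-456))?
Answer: 104513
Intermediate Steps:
Function('n')(F) = Mul(2, F)
Add(105425, Function('n')(-456)) = Add(105425, Mul(2, -456)) = Add(105425, -912) = 104513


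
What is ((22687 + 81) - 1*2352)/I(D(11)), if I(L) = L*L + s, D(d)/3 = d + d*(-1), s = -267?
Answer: -20416/267 ≈ -76.464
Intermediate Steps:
D(d) = 0 (D(d) = 3*(d + d*(-1)) = 3*(d - d) = 3*0 = 0)
I(L) = -267 + L² (I(L) = L*L - 267 = L² - 267 = -267 + L²)
((22687 + 81) - 1*2352)/I(D(11)) = ((22687 + 81) - 1*2352)/(-267 + 0²) = (22768 - 2352)/(-267 + 0) = 20416/(-267) = 20416*(-1/267) = -20416/267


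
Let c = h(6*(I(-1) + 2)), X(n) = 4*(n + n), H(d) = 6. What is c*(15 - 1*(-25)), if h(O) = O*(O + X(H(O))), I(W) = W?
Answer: 12960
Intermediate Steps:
X(n) = 8*n (X(n) = 4*(2*n) = 8*n)
h(O) = O*(48 + O) (h(O) = O*(O + 8*6) = O*(O + 48) = O*(48 + O))
c = 324 (c = (6*(-1 + 2))*(48 + 6*(-1 + 2)) = (6*1)*(48 + 6*1) = 6*(48 + 6) = 6*54 = 324)
c*(15 - 1*(-25)) = 324*(15 - 1*(-25)) = 324*(15 + 25) = 324*40 = 12960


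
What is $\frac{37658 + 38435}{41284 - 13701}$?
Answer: $\frac{76093}{27583} \approx 2.7587$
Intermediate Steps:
$\frac{37658 + 38435}{41284 - 13701} = \frac{76093}{27583}$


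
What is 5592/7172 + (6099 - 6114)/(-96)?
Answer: 53701/57376 ≈ 0.93595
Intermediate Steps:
5592/7172 + (6099 - 6114)/(-96) = 5592*(1/7172) - 15*(-1/96) = 1398/1793 + 5/32 = 53701/57376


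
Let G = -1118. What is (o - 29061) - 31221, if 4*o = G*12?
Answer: -63636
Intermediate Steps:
o = -3354 (o = (-1118*12)/4 = (¼)*(-13416) = -3354)
(o - 29061) - 31221 = (-3354 - 29061) - 31221 = -32415 - 31221 = -63636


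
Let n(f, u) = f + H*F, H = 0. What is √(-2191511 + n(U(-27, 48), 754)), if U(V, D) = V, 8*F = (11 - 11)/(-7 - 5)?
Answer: I*√2191538 ≈ 1480.4*I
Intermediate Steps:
F = 0 (F = ((11 - 11)/(-7 - 5))/8 = (0/(-12))/8 = (0*(-1/12))/8 = (⅛)*0 = 0)
n(f, u) = f (n(f, u) = f + 0*0 = f + 0 = f)
√(-2191511 + n(U(-27, 48), 754)) = √(-2191511 - 27) = √(-2191538) = I*√2191538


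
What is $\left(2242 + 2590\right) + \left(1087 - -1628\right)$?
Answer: $7547$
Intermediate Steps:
$\left(2242 + 2590\right) + \left(1087 - -1628\right) = 4832 + \left(1087 + 1628\right) = 4832 + 2715 = 7547$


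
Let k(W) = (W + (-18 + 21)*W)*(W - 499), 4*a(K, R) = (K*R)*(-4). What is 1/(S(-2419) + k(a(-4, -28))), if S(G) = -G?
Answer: 1/276147 ≈ 3.6213e-6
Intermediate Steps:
a(K, R) = -K*R (a(K, R) = ((K*R)*(-4))/4 = (-4*K*R)/4 = -K*R)
k(W) = 4*W*(-499 + W) (k(W) = (W + 3*W)*(-499 + W) = (4*W)*(-499 + W) = 4*W*(-499 + W))
1/(S(-2419) + k(a(-4, -28))) = 1/(-1*(-2419) + 4*(-1*(-4)*(-28))*(-499 - 1*(-4)*(-28))) = 1/(2419 + 4*(-112)*(-499 - 112)) = 1/(2419 + 4*(-112)*(-611)) = 1/(2419 + 273728) = 1/276147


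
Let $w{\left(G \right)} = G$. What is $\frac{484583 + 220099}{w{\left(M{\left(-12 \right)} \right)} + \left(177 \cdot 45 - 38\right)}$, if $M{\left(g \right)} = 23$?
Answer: $\frac{117447}{1325} \approx 88.639$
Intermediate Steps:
$\frac{484583 + 220099}{w{\left(M{\left(-12 \right)} \right)} + \left(177 \cdot 45 - 38\right)} = \frac{484583 + 220099}{23 + \left(177 \cdot 45 - 38\right)} = \frac{704682}{23 + \left(7965 - 38\right)} = \frac{704682}{23 + 7927} = \frac{704682}{7950} = 704682 \cdot \frac{1}{7950} = \frac{117447}{1325}$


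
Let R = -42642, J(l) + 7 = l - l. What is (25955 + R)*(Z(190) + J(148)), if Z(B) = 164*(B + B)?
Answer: -1039817031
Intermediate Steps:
Z(B) = 328*B (Z(B) = 164*(2*B) = 328*B)
J(l) = -7 (J(l) = -7 + (l - l) = -7 + 0 = -7)
(25955 + R)*(Z(190) + J(148)) = (25955 - 42642)*(328*190 - 7) = -16687*(62320 - 7) = -16687*62313 = -1039817031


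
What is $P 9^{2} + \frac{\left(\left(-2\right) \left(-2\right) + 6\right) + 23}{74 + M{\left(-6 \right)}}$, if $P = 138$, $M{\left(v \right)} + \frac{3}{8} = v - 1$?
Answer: $\frac{5958138}{533} \approx 11179.0$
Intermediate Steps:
$M{\left(v \right)} = - \frac{11}{8} + v$ ($M{\left(v \right)} = - \frac{3}{8} + \left(v - 1\right) = - \frac{3}{8} + \left(-1 + v\right) = - \frac{11}{8} + v$)
$P 9^{2} + \frac{\left(\left(-2\right) \left(-2\right) + 6\right) + 23}{74 + M{\left(-6 \right)}} = 138 \cdot 9^{2} + \frac{\left(\left(-2\right) \left(-2\right) + 6\right) + 23}{74 - \frac{59}{8}} = 138 \cdot 81 + \frac{\left(4 + 6\right) + 23}{74 - \frac{59}{8}} = 11178 + \frac{10 + 23}{\frac{533}{8}} = 11178 + 33 \cdot \frac{8}{533} = 11178 + \frac{264}{533} = \frac{5958138}{533}$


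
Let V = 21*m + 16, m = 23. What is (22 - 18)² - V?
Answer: -483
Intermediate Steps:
V = 499 (V = 21*23 + 16 = 483 + 16 = 499)
(22 - 18)² - V = (22 - 18)² - 1*499 = 4² - 499 = 16 - 499 = -483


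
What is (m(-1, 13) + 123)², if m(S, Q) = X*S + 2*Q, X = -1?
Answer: 22500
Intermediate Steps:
m(S, Q) = -S + 2*Q
(m(-1, 13) + 123)² = ((-1*(-1) + 2*13) + 123)² = ((1 + 26) + 123)² = (27 + 123)² = 150² = 22500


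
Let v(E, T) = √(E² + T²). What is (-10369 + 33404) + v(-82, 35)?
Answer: 23035 + √7949 ≈ 23124.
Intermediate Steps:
(-10369 + 33404) + v(-82, 35) = (-10369 + 33404) + √((-82)² + 35²) = 23035 + √(6724 + 1225) = 23035 + √7949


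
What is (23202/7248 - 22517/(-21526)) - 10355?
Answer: -134577424131/13001704 ≈ -10351.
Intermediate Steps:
(23202/7248 - 22517/(-21526)) - 10355 = (23202*(1/7248) - 22517*(-1/21526)) - 10355 = (3867/1208 + 22517/21526) - 10355 = 55220789/13001704 - 10355 = -134577424131/13001704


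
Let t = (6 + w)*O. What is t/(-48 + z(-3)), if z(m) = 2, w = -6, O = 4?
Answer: 0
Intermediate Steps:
t = 0 (t = (6 - 6)*4 = 0*4 = 0)
t/(-48 + z(-3)) = 0/(-48 + 2) = 0/(-46) = 0*(-1/46) = 0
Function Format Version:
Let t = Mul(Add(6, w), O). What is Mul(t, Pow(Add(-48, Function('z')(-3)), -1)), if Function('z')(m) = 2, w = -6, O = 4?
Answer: 0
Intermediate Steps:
t = 0 (t = Mul(Add(6, -6), 4) = Mul(0, 4) = 0)
Mul(t, Pow(Add(-48, Function('z')(-3)), -1)) = Mul(0, Pow(Add(-48, 2), -1)) = Mul(0, Pow(-46, -1)) = Mul(0, Rational(-1, 46)) = 0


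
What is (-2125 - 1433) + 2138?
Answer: -1420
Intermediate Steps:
(-2125 - 1433) + 2138 = -3558 + 2138 = -1420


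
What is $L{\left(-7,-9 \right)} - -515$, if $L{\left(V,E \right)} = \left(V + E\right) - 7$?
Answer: $492$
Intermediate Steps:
$L{\left(V,E \right)} = -7 + E + V$ ($L{\left(V,E \right)} = \left(E + V\right) - 7 = -7 + E + V$)
$L{\left(-7,-9 \right)} - -515 = \left(-7 - 9 - 7\right) - -515 = -23 + 515 = 492$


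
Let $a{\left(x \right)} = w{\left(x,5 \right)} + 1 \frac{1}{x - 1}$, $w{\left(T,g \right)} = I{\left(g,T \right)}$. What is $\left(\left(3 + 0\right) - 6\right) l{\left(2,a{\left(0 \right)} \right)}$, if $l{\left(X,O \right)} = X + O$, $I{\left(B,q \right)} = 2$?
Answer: $-9$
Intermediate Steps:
$w{\left(T,g \right)} = 2$
$a{\left(x \right)} = 2 + \frac{1}{-1 + x}$ ($a{\left(x \right)} = 2 + 1 \frac{1}{x - 1} = 2 + 1 \frac{1}{-1 + x} = 2 + \frac{1}{-1 + x}$)
$l{\left(X,O \right)} = O + X$
$\left(\left(3 + 0\right) - 6\right) l{\left(2,a{\left(0 \right)} \right)} = \left(\left(3 + 0\right) - 6\right) \left(\frac{-1 + 2 \cdot 0}{-1 + 0} + 2\right) = \left(3 - 6\right) \left(\frac{-1 + 0}{-1} + 2\right) = - 3 \left(\left(-1\right) \left(-1\right) + 2\right) = - 3 \left(1 + 2\right) = \left(-3\right) 3 = -9$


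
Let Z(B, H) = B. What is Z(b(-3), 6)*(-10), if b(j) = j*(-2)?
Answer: -60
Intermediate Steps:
b(j) = -2*j
Z(b(-3), 6)*(-10) = -2*(-3)*(-10) = 6*(-10) = -60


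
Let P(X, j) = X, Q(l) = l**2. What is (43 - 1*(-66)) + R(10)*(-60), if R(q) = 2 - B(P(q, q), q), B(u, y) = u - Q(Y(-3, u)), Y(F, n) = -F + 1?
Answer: -371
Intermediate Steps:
Y(F, n) = 1 - F
B(u, y) = -16 + u (B(u, y) = u - (1 - 1*(-3))**2 = u - (1 + 3)**2 = u - 1*4**2 = u - 1*16 = u - 16 = -16 + u)
R(q) = 18 - q (R(q) = 2 - (-16 + q) = 2 + (16 - q) = 18 - q)
(43 - 1*(-66)) + R(10)*(-60) = (43 - 1*(-66)) + (18 - 1*10)*(-60) = (43 + 66) + (18 - 10)*(-60) = 109 + 8*(-60) = 109 - 480 = -371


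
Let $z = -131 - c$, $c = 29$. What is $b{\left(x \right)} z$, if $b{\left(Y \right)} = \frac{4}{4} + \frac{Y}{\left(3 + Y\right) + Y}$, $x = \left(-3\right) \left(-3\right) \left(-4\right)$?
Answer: $- \frac{5600}{23} \approx -243.48$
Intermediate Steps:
$z = -160$ ($z = -131 - 29 = -160$)
$x = -36$ ($x = 9 \left(-4\right) = -36$)
$b{\left(Y \right)} = 1 + \frac{Y}{3 + 2 Y}$ ($b{\left(Y \right)} = 4 \cdot \frac{1}{4} + \frac{Y}{3 + 2 Y} = 1 + \frac{Y}{3 + 2 Y}$)
$b{\left(x \right)} z = \frac{3 \left(1 - 36\right)}{3 + 2 \left(-36\right)} \left(-160\right) = 3 \frac{1}{3 - 72} \left(-35\right) \left(-160\right) = 3 \frac{1}{-69} \left(-35\right) \left(-160\right) = 3 \left(- \frac{1}{69}\right) \left(-35\right) \left(-160\right) = \frac{35}{23} \left(-160\right) = - \frac{5600}{23}$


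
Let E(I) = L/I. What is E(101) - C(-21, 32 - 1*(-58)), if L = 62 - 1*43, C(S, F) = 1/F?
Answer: 1609/9090 ≈ 0.17701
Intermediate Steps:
L = 19 (L = 62 - 43 = 19)
E(I) = 19/I
E(101) - C(-21, 32 - 1*(-58)) = 19/101 - 1/(32 - 1*(-58)) = 19*(1/101) - 1/(32 + 58) = 19/101 - 1/90 = 1609/9090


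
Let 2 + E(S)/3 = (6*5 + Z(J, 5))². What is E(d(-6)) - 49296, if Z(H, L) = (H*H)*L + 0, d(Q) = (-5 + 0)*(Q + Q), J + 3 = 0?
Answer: -32427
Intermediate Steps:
J = -3 (J = -3 + 0 = -3)
d(Q) = -10*Q
Z(H, L) = L*H² (Z(H, L) = H²*L + 0 = L*H² + 0 = L*H²)
E(S) = 16869 (E(S) = -6 + 3*(6*5 + 5*(-3)²)² = -6 + 3*(30 + 5*9)² = -6 + 3*(30 + 45)² = -6 + 3*75² = -6 + 3*5625 = -6 + 16875 = 16869)
E(d(-6)) - 49296 = 16869 - 49296 = -32427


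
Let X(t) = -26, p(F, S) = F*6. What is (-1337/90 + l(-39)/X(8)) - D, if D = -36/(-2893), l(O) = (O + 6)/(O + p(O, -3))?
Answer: -2290519579/154008855 ≈ -14.873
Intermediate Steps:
p(F, S) = 6*F
l(O) = (6 + O)/(7*O) (l(O) = (O + 6)/(O + 6*O) = (6 + O)/((7*O)) = (6 + O)*(1/(7*O)) = (6 + O)/(7*O))
D = 36/2893 (D = -36*(-1/2893) = 36/2893 ≈ 0.012444)
(-1337/90 + l(-39)/X(8)) - D = (-1337/90 + ((⅐)*(6 - 39)/(-39))/(-26)) - 1*36/2893 = (-1337*1/90 + ((⅐)*(-1/39)*(-33))*(-1/26)) - 36/2893 = (-1337/90 + (11/91)*(-1/26)) - 36/2893 = (-1337/90 - 11/2366) - 36/2893 = -791083/53235 - 36/2893 = -2290519579/154008855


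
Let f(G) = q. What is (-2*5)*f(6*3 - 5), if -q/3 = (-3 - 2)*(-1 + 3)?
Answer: -300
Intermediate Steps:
q = 30 (q = -3*(-3 - 2)*(-1 + 3) = -(-15)*2 = -3*(-10) = 30)
f(G) = 30
(-2*5)*f(6*3 - 5) = -2*5*30 = -10*30 = -300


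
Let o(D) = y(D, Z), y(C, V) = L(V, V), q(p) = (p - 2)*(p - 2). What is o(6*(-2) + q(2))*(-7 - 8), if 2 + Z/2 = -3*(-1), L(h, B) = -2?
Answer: 30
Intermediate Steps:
q(p) = (-2 + p)² (q(p) = (-2 + p)*(-2 + p) = (-2 + p)²)
Z = 2 (Z = -4 + 2*(-3*(-1)) = -4 + 2*3 = -4 + 6 = 2)
y(C, V) = -2
o(D) = -2
o(6*(-2) + q(2))*(-7 - 8) = -2*(-7 - 8) = -2*(-15) = 30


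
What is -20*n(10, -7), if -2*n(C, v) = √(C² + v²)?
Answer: 10*√149 ≈ 122.07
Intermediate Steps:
n(C, v) = -√(C² + v²)/2
-20*n(10, -7) = -(-10)*√(10² + (-7)²) = -(-10)*√(100 + 49) = -(-10)*√149 = 10*√149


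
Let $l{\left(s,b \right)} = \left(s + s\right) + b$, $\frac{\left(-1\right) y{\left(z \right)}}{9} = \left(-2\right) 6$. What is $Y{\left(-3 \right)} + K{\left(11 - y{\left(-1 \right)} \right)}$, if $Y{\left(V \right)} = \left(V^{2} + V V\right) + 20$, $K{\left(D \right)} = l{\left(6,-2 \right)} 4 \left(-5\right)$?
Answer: $-162$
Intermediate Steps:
$y{\left(z \right)} = 108$ ($y{\left(z \right)} = - 9 \left(\left(-2\right) 6\right) = \left(-9\right) \left(-12\right) = 108$)
$l{\left(s,b \right)} = b + 2 s$ ($l{\left(s,b \right)} = 2 s + b = b + 2 s$)
$K{\left(D \right)} = -200$ ($K{\left(D \right)} = \left(-2 + 2 \cdot 6\right) 4 \left(-5\right) = \left(-2 + 12\right) 4 \left(-5\right) = 10 \cdot 4 \left(-5\right) = 40 \left(-5\right) = -200$)
$Y{\left(V \right)} = 20 + 2 V^{2}$ ($Y{\left(V \right)} = \left(V^{2} + V^{2}\right) + 20 = 2 V^{2} + 20 = 20 + 2 V^{2}$)
$Y{\left(-3 \right)} + K{\left(11 - y{\left(-1 \right)} \right)} = \left(20 + 2 \left(-3\right)^{2}\right) - 200 = \left(20 + 2 \cdot 9\right) - 200 = \left(20 + 18\right) - 200 = 38 - 200 = -162$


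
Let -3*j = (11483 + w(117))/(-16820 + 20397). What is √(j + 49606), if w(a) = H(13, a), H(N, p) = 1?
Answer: √12952888882/511 ≈ 222.72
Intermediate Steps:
w(a) = 1
j = -3828/3577 (j = -(11483 + 1)/(3*(-16820 + 20397)) = -3828/3577 ≈ -1.0702)
√(j + 49606) = √(-3828/3577 + 49606) = √(177436834/3577) = √12952888882/511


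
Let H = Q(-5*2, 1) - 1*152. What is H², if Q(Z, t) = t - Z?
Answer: 19881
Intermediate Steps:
H = -141 (H = (1 - (-5)*2) - 1*152 = (1 - 1*(-10)) - 152 = (1 + 10) - 152 = 11 - 152 = -141)
H² = (-141)² = 19881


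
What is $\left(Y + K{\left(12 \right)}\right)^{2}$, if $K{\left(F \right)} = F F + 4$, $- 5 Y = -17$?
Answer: $\frac{573049}{25} \approx 22922.0$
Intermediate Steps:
$Y = \frac{17}{5}$ ($Y = \left(- \frac{1}{5}\right) \left(-17\right) = \frac{17}{5} \approx 3.4$)
$K{\left(F \right)} = 4 + F^{2}$ ($K{\left(F \right)} = F^{2} + 4 = 4 + F^{2}$)
$\left(Y + K{\left(12 \right)}\right)^{2} = \left(\frac{17}{5} + \left(4 + 12^{2}\right)\right)^{2} = \left(\frac{17}{5} + \left(4 + 144\right)\right)^{2} = \left(\frac{17}{5} + 148\right)^{2} = \left(\frac{757}{5}\right)^{2} = \frac{573049}{25}$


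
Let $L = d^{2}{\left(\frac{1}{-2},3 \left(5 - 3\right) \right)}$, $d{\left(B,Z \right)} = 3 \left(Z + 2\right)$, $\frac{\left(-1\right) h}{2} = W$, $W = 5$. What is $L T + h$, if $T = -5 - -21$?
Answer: $9206$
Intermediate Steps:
$T = 16$ ($T = -5 + 21 = 16$)
$h = -10$ ($h = \left(-2\right) 5 = -10$)
$d{\left(B,Z \right)} = 6 + 3 Z$ ($d{\left(B,Z \right)} = 3 \left(2 + Z\right) = 6 + 3 Z$)
$L = 576$ ($L = \left(6 + 3 \cdot 3 \left(5 - 3\right)\right)^{2} = \left(6 + 3 \cdot 3 \cdot 2\right)^{2} = \left(6 + 3 \cdot 6\right)^{2} = \left(6 + 18\right)^{2} = 24^{2} = 576$)
$L T + h = 576 \cdot 16 - 10 = 9216 - 10 = 9206$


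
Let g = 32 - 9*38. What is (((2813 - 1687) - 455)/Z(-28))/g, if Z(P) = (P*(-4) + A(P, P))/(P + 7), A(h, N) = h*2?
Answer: 2013/2480 ≈ 0.81169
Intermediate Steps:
A(h, N) = 2*h
Z(P) = -2*P/(7 + P) (Z(P) = (P*(-4) + 2*P)/(P + 7) = (-4*P + 2*P)/(7 + P) = (-2*P)/(7 + P) = -2*P/(7 + P))
g = -310 (g = 32 - 342 = -310)
(((2813 - 1687) - 455)/Z(-28))/g = (((2813 - 1687) - 455)/((-2*(-28)/(7 - 28))))/(-310) = ((1126 - 455)/((-2*(-28)/(-21))))*(-1/310) = (671/((-2*(-28)*(-1/21))))*(-1/310) = (671/(-8/3))*(-1/310) = (671*(-3/8))*(-1/310) = -2013/8*(-1/310) = 2013/2480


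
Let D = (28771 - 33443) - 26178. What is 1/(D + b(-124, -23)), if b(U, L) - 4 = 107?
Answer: -1/30739 ≈ -3.2532e-5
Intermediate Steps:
b(U, L) = 111 (b(U, L) = 4 + 107 = 111)
D = -30850 (D = -4672 - 26178 = -30850)
1/(D + b(-124, -23)) = 1/(-30850 + 111) = 1/(-30739) = -1/30739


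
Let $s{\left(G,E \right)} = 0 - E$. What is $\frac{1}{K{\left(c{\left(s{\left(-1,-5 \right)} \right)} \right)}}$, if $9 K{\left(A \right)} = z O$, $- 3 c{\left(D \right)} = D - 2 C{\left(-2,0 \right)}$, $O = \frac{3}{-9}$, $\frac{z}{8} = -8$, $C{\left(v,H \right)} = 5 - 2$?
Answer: $\frac{27}{64} \approx 0.42188$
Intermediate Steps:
$s{\left(G,E \right)} = - E$
$C{\left(v,H \right)} = 3$
$z = -64$ ($z = 8 \left(-8\right) = -64$)
$O = - \frac{1}{3}$ ($O = 3 \left(- \frac{1}{9}\right) = - \frac{1}{3} \approx -0.33333$)
$c{\left(D \right)} = 2 - \frac{D}{3}$ ($c{\left(D \right)} = - \frac{D - 6}{3} = - \frac{-6 + D}{3} = 2 - \frac{D}{3}$)
$K{\left(A \right)} = \frac{64}{27}$ ($K{\left(A \right)} = \frac{\left(-64\right) \left(- \frac{1}{3}\right)}{9} = \frac{1}{9} \cdot \frac{64}{3} = \frac{64}{27}$)
$\frac{1}{K{\left(c{\left(s{\left(-1,-5 \right)} \right)} \right)}} = \frac{1}{\frac{64}{27}} = \frac{27}{64}$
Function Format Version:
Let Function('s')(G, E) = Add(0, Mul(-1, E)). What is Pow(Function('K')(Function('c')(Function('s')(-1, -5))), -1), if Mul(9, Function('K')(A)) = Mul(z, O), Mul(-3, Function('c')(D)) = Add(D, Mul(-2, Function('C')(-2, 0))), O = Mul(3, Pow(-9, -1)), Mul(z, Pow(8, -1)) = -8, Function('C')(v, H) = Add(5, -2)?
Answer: Rational(27, 64) ≈ 0.42188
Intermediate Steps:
Function('s')(G, E) = Mul(-1, E)
Function('C')(v, H) = 3
z = -64 (z = Mul(8, -8) = -64)
O = Rational(-1, 3) (O = Mul(3, Rational(-1, 9)) = Rational(-1, 3) ≈ -0.33333)
Function('c')(D) = Add(2, Mul(Rational(-1, 3), D)) (Function('c')(D) = Mul(Rational(-1, 3), Add(D, Mul(-2, 3))) = Mul(Rational(-1, 3), Add(D, -6)) = Mul(Rational(-1, 3), Add(-6, D)) = Add(2, Mul(Rational(-1, 3), D)))
Function('K')(A) = Rational(64, 27) (Function('K')(A) = Mul(Rational(1, 9), Mul(-64, Rational(-1, 3))) = Mul(Rational(1, 9), Rational(64, 3)) = Rational(64, 27))
Pow(Function('K')(Function('c')(Function('s')(-1, -5))), -1) = Pow(Rational(64, 27), -1) = Rational(27, 64)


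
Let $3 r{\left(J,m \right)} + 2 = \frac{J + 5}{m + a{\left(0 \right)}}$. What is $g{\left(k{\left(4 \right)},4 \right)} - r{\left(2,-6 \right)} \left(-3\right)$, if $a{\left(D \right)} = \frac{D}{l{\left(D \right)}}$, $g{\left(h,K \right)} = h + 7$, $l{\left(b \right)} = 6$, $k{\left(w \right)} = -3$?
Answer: $\frac{5}{6} \approx 0.83333$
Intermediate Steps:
$g{\left(h,K \right)} = 7 + h$
$a{\left(D \right)} = \frac{D}{6}$
$r{\left(J,m \right)} = - \frac{2}{3} + \frac{5 + J}{3 m}$ ($r{\left(J,m \right)} = - \frac{2}{3} + \frac{\left(J + 5\right) \frac{1}{m + \frac{1}{6} \cdot 0}}{3} = - \frac{2}{3} + \frac{\left(5 + J\right) \frac{1}{m + 0}}{3} = - \frac{2}{3} + \frac{\left(5 + J\right) \frac{1}{m}}{3} = - \frac{2}{3} + \frac{\frac{1}{m} \left(5 + J\right)}{3} = - \frac{2}{3} + \frac{5 + J}{3 m}$)
$g{\left(k{\left(4 \right)},4 \right)} - r{\left(2,-6 \right)} \left(-3\right) = \left(7 - 3\right) - \frac{5 + 2 - -12}{3 \left(-6\right)} \left(-3\right) = 4 - \frac{1}{3} \left(- \frac{1}{6}\right) \left(5 + 2 + 12\right) \left(-3\right) = 4 - \frac{1}{3} \left(- \frac{1}{6}\right) 19 \left(-3\right) = 4 - \left(- \frac{19}{18}\right) \left(-3\right) = 4 - \frac{19}{6} = \frac{5}{6}$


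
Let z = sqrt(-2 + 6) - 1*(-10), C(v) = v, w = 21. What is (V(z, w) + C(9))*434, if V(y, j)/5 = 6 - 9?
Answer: -2604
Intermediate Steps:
z = 12 (z = sqrt(4) + 10 = 2 + 10 = 12)
V(y, j) = -15 (V(y, j) = 5*(6 - 9) = 5*(-3) = -15)
(V(z, w) + C(9))*434 = (-15 + 9)*434 = -6*434 = -2604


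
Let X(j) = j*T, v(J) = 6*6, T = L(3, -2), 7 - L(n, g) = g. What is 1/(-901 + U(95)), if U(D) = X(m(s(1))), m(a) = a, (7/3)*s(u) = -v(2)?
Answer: -7/7279 ≈ -0.00096167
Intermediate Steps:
L(n, g) = 7 - g
T = 9 (T = 7 - 1*(-2) = 7 + 2 = 9)
v(J) = 36
s(u) = -108/7 (s(u) = 3*(-1*36)/7 = (3/7)*(-36) = -108/7)
X(j) = 9*j (X(j) = j*9 = 9*j)
U(D) = -972/7 (U(D) = 9*(-108/7) = -972/7)
1/(-901 + U(95)) = 1/(-901 - 972/7) = 1/(-7279/7) = -7/7279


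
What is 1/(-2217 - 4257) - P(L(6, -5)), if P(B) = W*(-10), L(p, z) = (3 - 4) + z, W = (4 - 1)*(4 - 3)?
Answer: 194219/6474 ≈ 30.000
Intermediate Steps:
W = 3 (W = 3*1 = 3)
L(p, z) = -1 + z
P(B) = -30 (P(B) = 3*(-10) = -30)
1/(-2217 - 4257) - P(L(6, -5)) = 1/(-2217 - 4257) - 1*(-30) = 1/(-6474) + 30 = -1/6474 + 30 = 194219/6474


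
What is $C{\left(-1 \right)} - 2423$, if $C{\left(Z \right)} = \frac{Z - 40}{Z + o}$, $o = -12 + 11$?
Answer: $- \frac{4805}{2} \approx -2402.5$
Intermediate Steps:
$o = -1$
$C{\left(Z \right)} = \frac{-40 + Z}{-1 + Z}$ ($C{\left(Z \right)} = \frac{Z - 40}{Z - 1} = \frac{-40 + Z}{-1 + Z}$)
$C{\left(-1 \right)} - 2423 = \frac{-40 - 1}{-1 - 1} - 2423 = \frac{1}{-2} \left(-41\right) - 2423 = \left(- \frac{1}{2}\right) \left(-41\right) - 2423 = \frac{41}{2} - 2423 = - \frac{4805}{2}$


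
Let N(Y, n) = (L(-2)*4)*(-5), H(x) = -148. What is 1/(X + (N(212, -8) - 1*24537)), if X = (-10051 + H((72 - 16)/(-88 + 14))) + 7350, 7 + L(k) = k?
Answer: -1/27206 ≈ -3.6757e-5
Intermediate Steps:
L(k) = -7 + k
N(Y, n) = 180 (N(Y, n) = ((-7 - 2)*4)*(-5) = -9*4*(-5) = -36*(-5) = 180)
X = -2849 (X = (-10051 - 148) + 7350 = -10199 + 7350 = -2849)
1/(X + (N(212, -8) - 1*24537)) = 1/(-2849 + (180 - 1*24537)) = 1/(-2849 + (180 - 24537)) = 1/(-2849 - 24357) = 1/(-27206) = -1/27206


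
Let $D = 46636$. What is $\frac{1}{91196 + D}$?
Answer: $\frac{1}{137832} \approx 7.2552 \cdot 10^{-6}$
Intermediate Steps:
$\frac{1}{91196 + D} = \frac{1}{91196 + 46636} = \frac{1}{137832}$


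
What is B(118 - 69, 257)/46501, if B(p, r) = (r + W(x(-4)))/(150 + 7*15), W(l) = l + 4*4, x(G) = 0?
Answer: 1/43435 ≈ 2.3023e-5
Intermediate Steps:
W(l) = 16 + l (W(l) = l + 16 = 16 + l)
B(p, r) = 16/255 + r/255 (B(p, r) = (r + (16 + 0))/(150 + 7*15) = (r + 16)/(150 + 105) = (16 + r)/255 = (16 + r)*(1/255) = 16/255 + r/255)
B(118 - 69, 257)/46501 = (16/255 + (1/255)*257)/46501 = (16/255 + 257/255)*(1/46501) = (91/85)*(1/46501) = 1/43435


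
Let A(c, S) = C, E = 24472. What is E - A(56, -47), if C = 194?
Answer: 24278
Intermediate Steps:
A(c, S) = 194
E - A(56, -47) = 24472 - 1*194 = 24472 - 194 = 24278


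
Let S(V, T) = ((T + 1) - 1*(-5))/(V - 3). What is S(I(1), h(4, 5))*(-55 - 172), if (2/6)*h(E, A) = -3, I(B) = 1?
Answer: -681/2 ≈ -340.50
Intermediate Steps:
h(E, A) = -9 (h(E, A) = 3*(-3) = -9)
S(V, T) = (6 + T)/(-3 + V) (S(V, T) = ((1 + T) + 5)/(-3 + V) = (6 + T)/(-3 + V))
S(I(1), h(4, 5))*(-55 - 172) = ((6 - 9)/(-3 + 1))*(-55 - 172) = (-3/(-2))*(-227) = -1/2*(-3)*(-227) = (3/2)*(-227) = -681/2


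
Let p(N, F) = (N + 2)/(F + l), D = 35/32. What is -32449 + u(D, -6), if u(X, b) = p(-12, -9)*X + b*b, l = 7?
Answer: -1037041/32 ≈ -32408.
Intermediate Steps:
D = 35/32 (D = 35*(1/32) = 35/32 ≈ 1.0938)
p(N, F) = (2 + N)/(7 + F) (p(N, F) = (N + 2)/(F + 7) = (2 + N)/(7 + F))
u(X, b) = b² + 5*X (u(X, b) = ((2 - 12)/(7 - 9))*X + b*b = (-10/(-2))*X + b² = (-½*(-10))*X + b² = 5*X + b² = b² + 5*X)
-32449 + u(D, -6) = -32449 + ((-6)² + 5*(35/32)) = -32449 + (36 + 175/32) = -32449 + 1327/32 = -1037041/32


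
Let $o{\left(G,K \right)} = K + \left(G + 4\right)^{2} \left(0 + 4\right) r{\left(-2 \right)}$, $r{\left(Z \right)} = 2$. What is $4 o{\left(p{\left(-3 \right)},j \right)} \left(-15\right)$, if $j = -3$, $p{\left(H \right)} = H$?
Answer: $-300$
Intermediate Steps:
$o{\left(G,K \right)} = K + 8 \left(4 + G\right)^{2}$ ($o{\left(G,K \right)} = K + \left(G + 4\right)^{2} \left(0 + 4\right) 2 = K + \left(4 + G\right)^{2} \cdot 4 \cdot 2 = K + 4 \left(4 + G\right)^{2} \cdot 2 = K + 8 \left(4 + G\right)^{2}$)
$4 o{\left(p{\left(-3 \right)},j \right)} \left(-15\right) = 4 \left(-3 + 8 \left(4 - 3\right)^{2}\right) \left(-15\right) = 4 \left(-3 + 8 \cdot 1^{2}\right) \left(-15\right) = 4 \left(-3 + 8 \cdot 1\right) \left(-15\right) = 4 \left(-3 + 8\right) \left(-15\right) = 4 \cdot 5 \left(-15\right) = 20 \left(-15\right) = -300$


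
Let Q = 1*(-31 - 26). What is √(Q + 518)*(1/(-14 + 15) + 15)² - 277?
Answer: -277 + 256*√461 ≈ 5219.6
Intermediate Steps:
Q = -57 (Q = 1*(-57) = -57)
√(Q + 518)*(1/(-14 + 15) + 15)² - 277 = √(-57 + 518)*(1/(-14 + 15) + 15)² - 277 = √461*(1/1 + 15)² - 277 = √461*(1 + 15)² - 277 = √461*16² - 277 = √461*256 - 277 = 256*√461 - 277 = -277 + 256*√461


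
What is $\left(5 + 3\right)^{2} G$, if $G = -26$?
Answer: $-1664$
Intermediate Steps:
$\left(5 + 3\right)^{2} G = \left(5 + 3\right)^{2} \left(-26\right) = 8^{2} \left(-26\right) = 64 \left(-26\right) = -1664$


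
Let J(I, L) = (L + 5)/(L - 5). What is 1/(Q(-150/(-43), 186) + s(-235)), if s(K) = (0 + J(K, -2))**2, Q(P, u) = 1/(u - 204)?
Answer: 882/113 ≈ 7.8053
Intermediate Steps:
J(I, L) = (5 + L)/(-5 + L)
Q(P, u) = 1/(-204 + u)
s(K) = 9/49 (s(K) = (0 + (5 - 2)/(-5 - 2))**2 = (0 + 3/(-7))**2 = (0 - 1/7*3)**2 = (0 - 3/7)**2 = (-3/7)**2 = 9/49)
1/(Q(-150/(-43), 186) + s(-235)) = 1/(1/(-204 + 186) + 9/49) = 1/(1/(-18) + 9/49) = 1/(-1/18 + 9/49) = 1/(113/882) = 882/113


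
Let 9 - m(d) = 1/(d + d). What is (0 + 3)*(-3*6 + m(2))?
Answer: -111/4 ≈ -27.750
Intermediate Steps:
m(d) = 9 - 1/(2*d) (m(d) = 9 - 1/(d + d) = 9 - 1/(2*d))
(0 + 3)*(-3*6 + m(2)) = (0 + 3)*(-3*6 + (9 - ½/2)) = 3*(-18 + (9 - ½*½)) = 3*(-18 + (9 - ¼)) = 3*(-18 + 35/4) = 3*(-37/4) = -111/4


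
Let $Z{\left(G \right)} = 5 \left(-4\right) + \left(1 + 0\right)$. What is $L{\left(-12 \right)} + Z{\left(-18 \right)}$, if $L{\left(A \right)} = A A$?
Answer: $125$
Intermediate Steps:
$Z{\left(G \right)} = -19$ ($Z{\left(G \right)} = -20 + 1 = -19$)
$L{\left(A \right)} = A^{2}$
$L{\left(-12 \right)} + Z{\left(-18 \right)} = \left(-12\right)^{2} - 19 = 144 - 19 = 125$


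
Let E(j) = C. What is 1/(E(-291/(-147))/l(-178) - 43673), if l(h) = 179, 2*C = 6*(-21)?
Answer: -179/7817530 ≈ -2.2897e-5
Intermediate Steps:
C = -63 (C = (6*(-21))/2 = (1/2)*(-126) = -63)
E(j) = -63
1/(E(-291/(-147))/l(-178) - 43673) = 1/(-63/179 - 43673) = 1/(-7817530/179) = -179/7817530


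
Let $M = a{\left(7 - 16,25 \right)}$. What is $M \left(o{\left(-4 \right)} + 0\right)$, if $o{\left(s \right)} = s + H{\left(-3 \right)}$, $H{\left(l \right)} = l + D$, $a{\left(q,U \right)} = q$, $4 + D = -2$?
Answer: $117$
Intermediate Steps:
$D = -6$ ($D = -4 - 2 = -6$)
$H{\left(l \right)} = -6 + l$ ($H{\left(l \right)} = l - 6 = -6 + l$)
$M = -9$ ($M = 7 - 16 = -9$)
$o{\left(s \right)} = -9 + s$ ($o{\left(s \right)} = s - 9 = -9 + s$)
$M \left(o{\left(-4 \right)} + 0\right) = - 9 \left(\left(-9 - 4\right) + 0\right) = - 9 \left(-13 + 0\right) = \left(-9\right) \left(-13\right) = 117$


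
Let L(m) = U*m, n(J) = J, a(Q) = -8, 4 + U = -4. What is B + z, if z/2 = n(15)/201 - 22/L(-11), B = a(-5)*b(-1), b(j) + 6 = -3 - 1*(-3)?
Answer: 6385/134 ≈ 47.649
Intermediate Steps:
U = -8 (U = -4 - 4 = -8)
b(j) = -6 (b(j) = -6 + (-3 - 1*(-3)) = -6 + (-3 + 3) = -6 + 0 = -6)
L(m) = -8*m
B = 48 (B = -8*(-6) = 48)
z = -47/134 (z = 2*(15/201 - 22/((-8*(-11)))) = 2*(15*(1/201) - 22/88) = 2*(5/67 - 22*1/88) = 2*(5/67 - ¼) = 2*(-47/268) = -47/134 ≈ -0.35075)
B + z = 48 - 47/134 = 6385/134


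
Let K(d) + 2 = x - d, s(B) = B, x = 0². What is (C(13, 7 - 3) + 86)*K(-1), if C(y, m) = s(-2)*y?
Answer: -60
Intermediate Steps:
x = 0
C(y, m) = -2*y
K(d) = -2 - d (K(d) = -2 + (0 - d) = -2 - d)
(C(13, 7 - 3) + 86)*K(-1) = (-2*13 + 86)*(-2 - 1*(-1)) = (-26 + 86)*(-2 + 1) = 60*(-1) = -60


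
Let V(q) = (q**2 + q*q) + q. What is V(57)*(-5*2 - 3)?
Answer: -85215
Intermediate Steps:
V(q) = q + 2*q**2 (V(q) = (q**2 + q**2) + q = 2*q**2 + q = q + 2*q**2)
V(57)*(-5*2 - 3) = (57*(1 + 2*57))*(-5*2 - 3) = (57*(1 + 114))*(-10 - 3) = (57*115)*(-13) = 6555*(-13) = -85215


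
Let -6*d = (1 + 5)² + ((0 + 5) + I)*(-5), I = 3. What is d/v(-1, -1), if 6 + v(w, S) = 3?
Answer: -2/9 ≈ -0.22222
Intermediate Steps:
v(w, S) = -3 (v(w, S) = -6 + 3 = -3)
d = ⅔ (d = -((1 + 5)² + ((0 + 5) + 3)*(-5))/6 = -(6² + (5 + 3)*(-5))/6 = -(36 + 8*(-5))/6 = -(36 - 40)/6 = -⅙*(-4) = ⅔ ≈ 0.66667)
d/v(-1, -1) = (⅔)/(-3) = -⅓*⅔ = -2/9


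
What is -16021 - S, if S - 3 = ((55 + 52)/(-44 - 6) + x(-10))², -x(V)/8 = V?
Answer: -55215449/2500 ≈ -22086.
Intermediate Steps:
x(V) = -8*V
S = 15162949/2500 (S = 3 + ((55 + 52)/(-44 - 6) - 8*(-10))² = 3 + (107/(-50) + 80)² = 3 + (107*(-1/50) + 80)² = 3 + (-107/50 + 80)² = 3 + (3893/50)² = 3 + 15155449/2500 = 15162949/2500 ≈ 6065.2)
-16021 - S = -16021 - 1*15162949/2500 = -16021 - 15162949/2500 = -55215449/2500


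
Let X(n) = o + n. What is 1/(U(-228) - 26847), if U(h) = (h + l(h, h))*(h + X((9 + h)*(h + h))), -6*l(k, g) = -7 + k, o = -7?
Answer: -6/113040739 ≈ -5.3078e-8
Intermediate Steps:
X(n) = -7 + n
l(k, g) = 7/6 - k/6 (l(k, g) = -(-7 + k)/6 = 7/6 - k/6)
U(h) = (7/6 + 5*h/6)*(-7 + h + 2*h*(9 + h)) (U(h) = (h + (7/6 - h/6))*(h + (-7 + (9 + h)*(h + h))) = (7/6 + 5*h/6)*(h + (-7 + (9 + h)*(2*h))) = (7/6 + 5*h/6)*(h + (-7 + 2*h*(9 + h))) = (7/6 + 5*h/6)*(-7 + h + 2*h*(9 + h)))
1/(U(-228) - 26847) = 1/((-49/6 + (5/3)*(-228)**3 + (49/3)*(-228) + (109/6)*(-228)**2) - 26847) = 1/((-49/6 + (5/3)*(-11852352) - 3724 + (109/6)*51984) - 26847) = 1/((-49/6 - 19753920 - 3724 + 944376) - 26847) = 1/(-112879657/6 - 26847) = 1/(-113040739/6) = -6/113040739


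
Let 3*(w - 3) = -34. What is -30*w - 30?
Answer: 220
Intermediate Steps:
w = -25/3 (w = 3 + (⅓)*(-34) = 3 - 34/3 = -25/3 ≈ -8.3333)
-30*w - 30 = -30*(-25/3) - 30 = 250 - 30 = 220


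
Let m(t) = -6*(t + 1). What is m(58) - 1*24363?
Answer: -24717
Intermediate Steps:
m(t) = -6 - 6*t (m(t) = -6*(1 + t) = -6 - 6*t)
m(58) - 1*24363 = (-6 - 6*58) - 1*24363 = (-6 - 348) - 24363 = -354 - 24363 = -24717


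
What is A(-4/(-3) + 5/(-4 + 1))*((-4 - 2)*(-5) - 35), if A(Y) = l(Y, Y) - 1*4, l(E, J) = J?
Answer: 65/3 ≈ 21.667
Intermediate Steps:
A(Y) = -4 + Y (A(Y) = Y - 1*4 = Y - 4 = -4 + Y)
A(-4/(-3) + 5/(-4 + 1))*((-4 - 2)*(-5) - 35) = (-4 + (-4/(-3) + 5/(-4 + 1)))*((-4 - 2)*(-5) - 35) = (-4 + (-4*(-⅓) + 5/(-3)))*(-6*(-5) - 35) = (-4 + (4/3 + 5*(-⅓)))*(30 - 35) = (-4 + (4/3 - 5/3))*(-5) = (-4 - ⅓)*(-5) = -13/3*(-5) = 65/3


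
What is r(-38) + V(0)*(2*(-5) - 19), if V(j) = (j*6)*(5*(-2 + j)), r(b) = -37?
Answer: -37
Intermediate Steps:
V(j) = 6*j*(-10 + 5*j) (V(j) = (6*j)*(-10 + 5*j) = 6*j*(-10 + 5*j))
r(-38) + V(0)*(2*(-5) - 19) = -37 + (30*0*(-2 + 0))*(2*(-5) - 19) = -37 + (30*0*(-2))*(-10 - 19) = -37 + 0*(-29) = -37 + 0 = -37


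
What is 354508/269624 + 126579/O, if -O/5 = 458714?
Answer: 48685011079/38650094855 ≈ 1.2596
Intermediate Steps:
O = -2293570 (O = -5*458714 = -2293570)
354508/269624 + 126579/O = 354508/269624 + 126579/(-2293570) = 354508*(1/269624) + 126579*(-1/2293570) = 88627/67406 - 126579/2293570 = 48685011079/38650094855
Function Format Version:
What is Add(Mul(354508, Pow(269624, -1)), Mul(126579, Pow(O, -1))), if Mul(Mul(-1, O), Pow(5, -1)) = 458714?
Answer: Rational(48685011079, 38650094855) ≈ 1.2596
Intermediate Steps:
O = -2293570 (O = Mul(-5, 458714) = -2293570)
Add(Mul(354508, Pow(269624, -1)), Mul(126579, Pow(O, -1))) = Add(Mul(354508, Pow(269624, -1)), Mul(126579, Pow(-2293570, -1))) = Add(Mul(354508, Rational(1, 269624)), Mul(126579, Rational(-1, 2293570))) = Add(Rational(88627, 67406), Rational(-126579, 2293570)) = Rational(48685011079, 38650094855)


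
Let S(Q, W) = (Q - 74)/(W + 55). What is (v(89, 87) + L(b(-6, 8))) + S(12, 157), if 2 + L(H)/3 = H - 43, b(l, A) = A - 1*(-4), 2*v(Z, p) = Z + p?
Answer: -1197/106 ≈ -11.292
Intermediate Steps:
v(Z, p) = Z/2 + p/2 (v(Z, p) = (Z + p)/2 = Z/2 + p/2)
S(Q, W) = (-74 + Q)/(55 + W)
b(l, A) = 4 + A (b(l, A) = A + 4 = 4 + A)
L(H) = -135 + 3*H (L(H) = -6 + 3*(H - 43) = -6 + 3*(-43 + H) = -6 + (-129 + 3*H) = -135 + 3*H)
(v(89, 87) + L(b(-6, 8))) + S(12, 157) = (((½)*89 + (½)*87) + (-135 + 3*(4 + 8))) + (-74 + 12)/(55 + 157) = ((89/2 + 87/2) + (-135 + 3*12)) - 62/212 = (88 + (-135 + 36)) + (1/212)*(-62) = (88 - 99) - 31/106 = -11 - 31/106 = -1197/106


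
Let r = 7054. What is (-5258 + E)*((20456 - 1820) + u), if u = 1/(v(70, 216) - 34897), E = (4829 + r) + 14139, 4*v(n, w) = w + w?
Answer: 13461878501492/34789 ≈ 3.8696e+8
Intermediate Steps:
v(n, w) = w/2 (v(n, w) = (w + w)/4 = (2*w)/4 = w/2)
E = 26022 (E = (4829 + 7054) + 14139 = 11883 + 14139 = 26022)
u = -1/34789 (u = 1/((½)*216 - 34897) = 1/(108 - 34897) = 1/(-34789) = -1/34789 ≈ -2.8745e-5)
(-5258 + E)*((20456 - 1820) + u) = (-5258 + 26022)*((20456 - 1820) - 1/34789) = 20764*(18636 - 1/34789) = 20764*(648327803/34789) = 13461878501492/34789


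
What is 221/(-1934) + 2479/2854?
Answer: 1040913/1379909 ≈ 0.75433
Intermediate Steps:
221/(-1934) + 2479/2854 = 221*(-1/1934) + 2479*(1/2854) = -221/1934 + 2479/2854 = 1040913/1379909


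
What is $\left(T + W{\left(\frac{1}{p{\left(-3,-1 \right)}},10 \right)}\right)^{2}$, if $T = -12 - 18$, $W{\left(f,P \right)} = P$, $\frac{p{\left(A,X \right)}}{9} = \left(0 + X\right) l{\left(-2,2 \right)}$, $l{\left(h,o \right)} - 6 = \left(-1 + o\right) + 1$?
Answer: $400$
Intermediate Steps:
$l{\left(h,o \right)} = 6 + o$ ($l{\left(h,o \right)} = 6 + \left(\left(-1 + o\right) + 1\right) = 6 + o$)
$p{\left(A,X \right)} = 72 X$ ($p{\left(A,X \right)} = 9 \left(0 + X\right) \left(6 + 2\right) = 9 X 8 = 9 \cdot 8 X = 72 X$)
$T = -30$
$\left(T + W{\left(\frac{1}{p{\left(-3,-1 \right)}},10 \right)}\right)^{2} = \left(-30 + 10\right)^{2} = \left(-20\right)^{2} = 400$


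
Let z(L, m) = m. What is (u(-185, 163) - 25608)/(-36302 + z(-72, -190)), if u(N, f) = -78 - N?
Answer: 25501/36492 ≈ 0.69881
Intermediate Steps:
(u(-185, 163) - 25608)/(-36302 + z(-72, -190)) = ((-78 - 1*(-185)) - 25608)/(-36302 - 190) = ((-78 + 185) - 25608)/(-36492) = (107 - 25608)*(-1/36492) = -25501*(-1/36492) = 25501/36492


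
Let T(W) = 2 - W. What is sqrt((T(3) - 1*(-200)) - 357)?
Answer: I*sqrt(158) ≈ 12.57*I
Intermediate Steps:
sqrt((T(3) - 1*(-200)) - 357) = sqrt(((2 - 1*3) - 1*(-200)) - 357) = sqrt(((2 - 3) + 200) - 357) = sqrt((-1 + 200) - 357) = sqrt(199 - 357) = sqrt(-158) = I*sqrt(158)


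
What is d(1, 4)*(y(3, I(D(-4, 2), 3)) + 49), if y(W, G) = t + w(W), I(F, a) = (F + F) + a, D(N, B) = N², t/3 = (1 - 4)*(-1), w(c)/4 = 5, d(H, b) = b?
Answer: 312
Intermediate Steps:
w(c) = 20 (w(c) = 4*5 = 20)
t = 9 (t = 3*((1 - 4)*(-1)) = 3*(-3*(-1)) = 3*3 = 9)
I(F, a) = a + 2*F (I(F, a) = 2*F + a = a + 2*F)
y(W, G) = 29 (y(W, G) = 9 + 20 = 29)
d(1, 4)*(y(3, I(D(-4, 2), 3)) + 49) = 4*(29 + 49) = 4*78 = 312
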